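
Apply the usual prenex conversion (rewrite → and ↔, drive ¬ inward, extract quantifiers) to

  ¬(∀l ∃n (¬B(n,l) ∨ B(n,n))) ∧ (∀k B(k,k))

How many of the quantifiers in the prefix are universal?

Drive negations inward (¬∀x A ≡ ∃x ¬A, ¬∃x A ≡ ∀x ¬A, De Morgan for ∧/∨):
  (∃l ∀n (B(n,l) ∧ ¬B(n,n))) ∧ (∀k B(k,k))
Pull the quantifiers to the front (each side's bound variable is not free in the other side):
  ∃l ∀n ∀k (B(n,l) ∧ ¬B(n,n) ∧ B(k,k))
The prefix is ∃l ∀n ∀k: 2 universal, 1 existential.

2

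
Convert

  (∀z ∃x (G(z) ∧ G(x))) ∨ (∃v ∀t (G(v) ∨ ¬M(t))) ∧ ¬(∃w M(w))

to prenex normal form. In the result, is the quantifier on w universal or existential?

Move each ¬ inward, flipping quantifiers it crosses:
  (∀z ∃x (G(z) ∧ G(x))) ∨ (∃v ∀t (G(v) ∨ ¬M(t))) ∧ (∀w ¬M(w))
All bound variables are already distinct, so no renaming is needed.
Finally move all quantifiers to the prefix:
  ∀z ∃x ∃v ∀t ∀w (G(z) ∧ G(x) ∨ (G(v) ∨ ¬M(t)) ∧ ¬M(w))
The quantifier ∃w sits under an odd number of negations, so it flips to ∀w.

universal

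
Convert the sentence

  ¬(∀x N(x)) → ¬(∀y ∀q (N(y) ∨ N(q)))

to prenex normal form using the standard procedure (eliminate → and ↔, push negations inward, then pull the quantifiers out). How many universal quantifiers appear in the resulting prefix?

First replace A → B with ¬A ∨ B.
  ¬¬(∀x N(x)) ∨ ¬(∀y ∀q (N(y) ∨ N(q)))
Drive negations inward (¬∀x A ≡ ∃x ¬A, ¬∃x A ≡ ∀x ¬A, De Morgan for ∧/∨):
  (∀x N(x)) ∨ (∃y ∃q (¬N(y) ∧ ¬N(q)))
Extract every quantifier outward, since the variables are now distinct and don't occur free across branches:
  ∀x ∃y ∃q (N(x) ∨ ¬N(y) ∧ ¬N(q))
The prefix is ∀x ∃y ∃q: 1 universal, 2 existential.

1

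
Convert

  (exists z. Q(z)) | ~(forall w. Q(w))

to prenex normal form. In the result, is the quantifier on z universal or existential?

Drive negations inward (¬∀x A ≡ ∃x ¬A, ¬∃x A ≡ ∀x ¬A, De Morgan for ∧/∨):
  (exists z. Q(z)) | (exists w. ~Q(w))
All bound variables are already distinct, so no renaming is needed.
Finally move all quantifiers to the prefix:
  exists z. exists w. (Q(z) | ~Q(w))
The quantifier exists z sits under an even number of negations, so it remains existential.

existential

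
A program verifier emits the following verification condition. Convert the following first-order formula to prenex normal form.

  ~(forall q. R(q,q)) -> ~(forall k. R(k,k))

First replace A → B with ¬A ∨ B.
  ~~(forall q. R(q,q)) | ~(forall k. R(k,k))
Push ¬ through the quantifiers and connectives to reach negation normal form:
  (forall q. R(q,q)) | (exists k. ~R(k,k))
All bound variables are already distinct, so no renaming is needed.
Pull the quantifiers to the front (each side's bound variable is not free in the other side):
  forall q. exists k. (R(q,q) | ~R(k,k))

forall q. exists k. (R(q,q) | ~R(k,k))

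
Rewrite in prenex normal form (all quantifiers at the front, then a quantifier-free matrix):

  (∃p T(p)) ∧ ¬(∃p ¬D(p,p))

∃p ∀y1 (T(p) ∧ D(y1,y1))

Push ¬ through the quantifiers and connectives to reach negation normal form:
  (∃p T(p)) ∧ (∀p D(p,p))
Rename bound variables to avoid capture: p↦y1.
  (∃p T(p)) ∧ (∀y1 D(y1,y1))
Extract every quantifier outward, since the variables are now distinct and don't occur free across branches:
  ∃p ∀y1 (T(p) ∧ D(y1,y1))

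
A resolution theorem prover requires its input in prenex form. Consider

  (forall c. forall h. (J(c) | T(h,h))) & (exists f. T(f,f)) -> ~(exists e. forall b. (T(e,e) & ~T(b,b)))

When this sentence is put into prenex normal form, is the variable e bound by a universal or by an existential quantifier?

Rewrite implications/biconditionals: A → B as ¬A ∨ B.
  ~((forall c. forall h. (J(c) | T(h,h))) & (exists f. T(f,f))) | ~(exists e. forall b. (T(e,e) & ~T(b,b)))
Drive negations inward (¬∀x A ≡ ∃x ¬A, ¬∃x A ≡ ∀x ¬A, De Morgan for ∧/∨):
  (exists c. exists h. (~J(c) & ~T(h,h))) | (forall f. ~T(f,f)) | (forall e. exists b. (~T(e,e) | T(b,b)))
All bound variables are already distinct, so no renaming is needed.
Finally move all quantifiers to the prefix:
  exists c. exists h. forall f. forall e. exists b. (~J(c) & ~T(h,h) | ~T(f,f) | ~T(e,e) | T(b,b))
The quantifier exists e sits under an odd number of negations (counting the antecedent side of each →), so it flips to forall e.

universal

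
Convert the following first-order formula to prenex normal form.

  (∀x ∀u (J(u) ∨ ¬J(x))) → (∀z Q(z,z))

Eliminate → and ↔ using ¬ and ∨.
  ¬(∀x ∀u (J(u) ∨ ¬J(x))) ∨ (∀z Q(z,z))
Push ¬ through the quantifiers and connectives to reach negation normal form:
  (∃x ∃u (¬J(u) ∧ J(x))) ∨ (∀z Q(z,z))
Pull the quantifiers to the front (each side's bound variable is not free in the other side):
  ∃x ∃u ∀z (¬J(u) ∧ J(x) ∨ Q(z,z))

∃x ∃u ∀z (¬J(u) ∧ J(x) ∨ Q(z,z))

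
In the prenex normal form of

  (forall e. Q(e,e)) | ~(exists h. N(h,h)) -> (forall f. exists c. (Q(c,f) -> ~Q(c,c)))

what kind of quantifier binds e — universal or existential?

Eliminate → and ↔ using ¬ and ∨.
  ~((forall e. Q(e,e)) | ~(exists h. N(h,h))) | (forall f. exists c. (~Q(c,f) | ~Q(c,c)))
Move each ¬ inward, flipping quantifiers it crosses:
  (exists e. ~Q(e,e)) & (exists h. N(h,h)) | (forall f. exists c. (~Q(c,f) | ~Q(c,c)))
Pull the quantifiers to the front (each side's bound variable is not free in the other side):
  exists e. exists h. forall f. exists c. (~Q(e,e) & N(h,h) | ~Q(c,f) | ~Q(c,c))
The quantifier forall e sits under an odd number of negations (counting the antecedent side of each →), so it flips to exists e.

existential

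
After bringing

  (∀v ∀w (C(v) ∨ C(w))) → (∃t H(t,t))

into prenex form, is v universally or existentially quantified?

Rewrite implications/biconditionals: A → B as ¬A ∨ B.
  ¬(∀v ∀w (C(v) ∨ C(w))) ∨ (∃t H(t,t))
Push ¬ through the quantifiers and connectives to reach negation normal form:
  (∃v ∃w (¬C(v) ∧ ¬C(w))) ∨ (∃t H(t,t))
All bound variables are already distinct, so no renaming is needed.
Finally move all quantifiers to the prefix:
  ∃v ∃w ∃t (¬C(v) ∧ ¬C(w) ∨ H(t,t))
The quantifier ∀v sits under an odd number of negations (counting the antecedent side of each →), so it flips to ∃v.

existential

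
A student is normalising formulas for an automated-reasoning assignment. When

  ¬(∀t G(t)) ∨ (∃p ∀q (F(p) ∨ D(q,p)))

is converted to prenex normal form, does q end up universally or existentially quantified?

Drive negations inward (¬∀x A ≡ ∃x ¬A, ¬∃x A ≡ ∀x ¬A, De Morgan for ∧/∨):
  (∃t ¬G(t)) ∨ (∃p ∀q (F(p) ∨ D(q,p)))
Finally move all quantifiers to the prefix:
  ∃t ∃p ∀q (¬G(t) ∨ F(p) ∨ D(q,p))
The quantifier ∀q sits under an even number of negations, so it remains universal.

universal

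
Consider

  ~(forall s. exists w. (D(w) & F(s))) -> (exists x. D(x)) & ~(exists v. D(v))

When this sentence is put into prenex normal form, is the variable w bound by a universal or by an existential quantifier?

First replace A → B with ¬A ∨ B.
  ~~(forall s. exists w. (D(w) & F(s))) | (exists x. D(x)) & ~(exists v. D(v))
Drive negations inward (¬∀x A ≡ ∃x ¬A, ¬∃x A ≡ ∀x ¬A, De Morgan for ∧/∨):
  (forall s. exists w. (D(w) & F(s))) | (exists x. D(x)) & (forall v. ~D(v))
Pull the quantifiers to the front (each side's bound variable is not free in the other side):
  forall s. exists w. exists x. forall v. (D(w) & F(s) | D(x) & ~D(v))
The quantifier exists w sits under an even number of negations (counting the antecedent side of each →), so it remains existential.

existential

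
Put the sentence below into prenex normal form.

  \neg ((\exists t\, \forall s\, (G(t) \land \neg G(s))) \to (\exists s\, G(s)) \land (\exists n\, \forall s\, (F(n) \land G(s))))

Rewrite implications/biconditionals: A → B as ¬A ∨ B.
  \neg (\neg (\exists t\, \forall s\, (G(t) \land \neg G(s))) \lor (\exists s\, G(s)) \land (\exists n\, \forall s\, (F(n) \land G(s))))
Push ¬ through the quantifiers and connectives to reach negation normal form:
  (\exists t\, \forall s\, (G(t) \land \neg G(s))) \land ((\forall s\, \neg G(s)) \lor (\forall n\, \exists s\, (\neg F(n) \lor \neg G(s))))
Standardize variables apart so no two quantifiers bind the same name: s↦x1, s↦z1.
  (\exists t\, \forall s\, (G(t) \land \neg G(s))) \land ((\forall x1\, \neg G(x1)) \lor (\forall n\, \exists z1\, (\neg F(n) \lor \neg G(z1))))
Extract every quantifier outward, since the variables are now distinct and don't occur free across branches:
  \exists t\, \forall s\, \forall x1\, \forall n\, \exists z1\, (G(t) \land \neg G(s) \land (\neg G(x1) \lor \neg F(n) \lor \neg G(z1)))

\exists t\, \forall s\, \forall x1\, \forall n\, \exists z1\, (G(t) \land \neg G(s) \land (\neg G(x1) \lor \neg F(n) \lor \neg G(z1)))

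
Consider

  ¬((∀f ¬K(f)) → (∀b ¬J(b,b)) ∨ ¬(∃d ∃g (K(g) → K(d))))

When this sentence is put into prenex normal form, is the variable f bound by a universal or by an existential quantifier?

universal

Eliminate → and ↔ using ¬ and ∨.
  ¬(¬(∀f ¬K(f)) ∨ (∀b ¬J(b,b)) ∨ ¬(∃d ∃g (¬K(g) ∨ K(d))))
Move each ¬ inward, flipping quantifiers it crosses:
  (∀f ¬K(f)) ∧ (∃b J(b,b)) ∧ (∃d ∃g (¬K(g) ∨ K(d)))
Pull the quantifiers to the front (each side's bound variable is not free in the other side):
  ∀f ∃b ∃d ∃g (¬K(f) ∧ J(b,b) ∧ (¬K(g) ∨ K(d)))
The quantifier ∀f sits under an even number of negations (counting the antecedent side of each →), so it remains universal.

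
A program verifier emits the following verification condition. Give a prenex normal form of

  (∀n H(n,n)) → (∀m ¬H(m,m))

∃n ∀m (¬H(n,n) ∨ ¬H(m,m))

Rewrite implications/biconditionals: A → B as ¬A ∨ B.
  ¬(∀n H(n,n)) ∨ (∀m ¬H(m,m))
Push ¬ through the quantifiers and connectives to reach negation normal form:
  (∃n ¬H(n,n)) ∨ (∀m ¬H(m,m))
Pull the quantifiers to the front (each side's bound variable is not free in the other side):
  ∃n ∀m (¬H(n,n) ∨ ¬H(m,m))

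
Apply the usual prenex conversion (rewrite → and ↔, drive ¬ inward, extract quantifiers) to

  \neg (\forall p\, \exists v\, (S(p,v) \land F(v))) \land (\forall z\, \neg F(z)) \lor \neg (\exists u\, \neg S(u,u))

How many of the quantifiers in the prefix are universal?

3

Push ¬ through the quantifiers and connectives to reach negation normal form:
  (\exists p\, \forall v\, (\neg S(p,v) \lor \neg F(v))) \land (\forall z\, \neg F(z)) \lor (\forall u\, S(u,u))
All bound variables are already distinct, so no renaming is needed.
Finally move all quantifiers to the prefix:
  \exists p\, \forall v\, \forall z\, \forall u\, ((\neg S(p,v) \lor \neg F(v)) \land \neg F(z) \lor S(u,u))
The prefix is \exists p \forall v \forall z \forall u: 3 universal, 1 existential.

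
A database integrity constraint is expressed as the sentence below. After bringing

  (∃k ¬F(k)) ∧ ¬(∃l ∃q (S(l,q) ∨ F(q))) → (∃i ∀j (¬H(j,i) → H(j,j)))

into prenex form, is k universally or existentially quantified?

Rewrite implications/biconditionals: A → B as ¬A ∨ B.
  ¬((∃k ¬F(k)) ∧ ¬(∃l ∃q (S(l,q) ∨ F(q)))) ∨ (∃i ∀j (¬¬H(j,i) ∨ H(j,j)))
Move each ¬ inward, flipping quantifiers it crosses:
  (∀k F(k)) ∨ (∃l ∃q (S(l,q) ∨ F(q))) ∨ (∃i ∀j (H(j,i) ∨ H(j,j)))
All bound variables are already distinct, so no renaming is needed.
Extract every quantifier outward, since the variables are now distinct and don't occur free across branches:
  ∀k ∃l ∃q ∃i ∀j (F(k) ∨ S(l,q) ∨ F(q) ∨ H(j,i) ∨ H(j,j))
The quantifier ∃k sits under an odd number of negations (counting the antecedent side of each →), so it flips to ∀k.

universal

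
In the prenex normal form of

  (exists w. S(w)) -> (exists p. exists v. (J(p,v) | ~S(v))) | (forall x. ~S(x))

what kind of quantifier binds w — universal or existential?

Rewrite implications/biconditionals: A → B as ¬A ∨ B.
  ~(exists w. S(w)) | (exists p. exists v. (J(p,v) | ~S(v))) | (forall x. ~S(x))
Push ¬ through the quantifiers and connectives to reach negation normal form:
  (forall w. ~S(w)) | (exists p. exists v. (J(p,v) | ~S(v))) | (forall x. ~S(x))
All bound variables are already distinct, so no renaming is needed.
Extract every quantifier outward, since the variables are now distinct and don't occur free across branches:
  forall w. exists p. exists v. forall x. (~S(w) | J(p,v) | ~S(v) | ~S(x))
The quantifier exists w sits under an odd number of negations (counting the antecedent side of each →), so it flips to forall w.

universal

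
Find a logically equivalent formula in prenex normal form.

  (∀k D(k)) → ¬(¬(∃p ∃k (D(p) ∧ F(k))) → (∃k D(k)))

∃k ∀p ∀s ∀z (¬D(k) ∨ (¬D(p) ∨ ¬F(s)) ∧ ¬D(z))

First replace A → B with ¬A ∨ B.
  ¬(∀k D(k)) ∨ ¬(¬¬(∃p ∃k (D(p) ∧ F(k))) ∨ (∃k D(k)))
Drive negations inward (¬∀x A ≡ ∃x ¬A, ¬∃x A ≡ ∀x ¬A, De Morgan for ∧/∨):
  (∃k ¬D(k)) ∨ (∀p ∀k (¬D(p) ∨ ¬F(k))) ∧ (∀k ¬D(k))
Give each quantifier a distinct variable: k↦s, k↦z.
  (∃k ¬D(k)) ∨ (∀p ∀s (¬D(p) ∨ ¬F(s))) ∧ (∀z ¬D(z))
Finally move all quantifiers to the prefix:
  ∃k ∀p ∀s ∀z (¬D(k) ∨ (¬D(p) ∨ ¬F(s)) ∧ ¬D(z))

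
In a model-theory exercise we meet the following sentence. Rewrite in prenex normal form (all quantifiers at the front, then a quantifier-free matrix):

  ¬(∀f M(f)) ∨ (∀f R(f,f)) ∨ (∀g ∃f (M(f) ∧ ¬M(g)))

∃f ∀q ∀g ∃x1 (¬M(f) ∨ R(q,q) ∨ M(x1) ∧ ¬M(g))

Move each ¬ inward, flipping quantifiers it crosses:
  (∃f ¬M(f)) ∨ (∀f R(f,f)) ∨ (∀g ∃f (M(f) ∧ ¬M(g)))
Rename bound variables to avoid capture: f↦q, f↦x1.
  (∃f ¬M(f)) ∨ (∀q R(q,q)) ∨ (∀g ∃x1 (M(x1) ∧ ¬M(g)))
Extract every quantifier outward, since the variables are now distinct and don't occur free across branches:
  ∃f ∀q ∀g ∃x1 (¬M(f) ∨ R(q,q) ∨ M(x1) ∧ ¬M(g))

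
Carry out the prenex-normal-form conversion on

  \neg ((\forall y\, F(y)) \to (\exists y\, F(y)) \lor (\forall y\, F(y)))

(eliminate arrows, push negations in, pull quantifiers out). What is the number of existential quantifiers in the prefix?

First replace A → B with ¬A ∨ B.
  \neg (\neg (\forall y\, F(y)) \lor (\exists y\, F(y)) \lor (\forall y\, F(y)))
Push ¬ through the quantifiers and connectives to reach negation normal form:
  (\forall y\, F(y)) \land (\forall y\, \neg F(y)) \land (\exists y\, \neg F(y))
Give each quantifier a distinct variable: y↦v, y↦v1.
  (\forall y\, F(y)) \land (\forall v\, \neg F(v)) \land (\exists v1\, \neg F(v1))
Finally move all quantifiers to the prefix:
  \forall y\, \forall v\, \exists v1\, (F(y) \land \neg F(v) \land \neg F(v1))
The prefix is \forall y \forall v \exists v1: 2 universal, 1 existential.

1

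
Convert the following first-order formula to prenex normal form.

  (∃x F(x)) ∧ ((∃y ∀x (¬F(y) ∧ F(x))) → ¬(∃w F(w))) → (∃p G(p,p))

Rewrite implications/biconditionals: A → B as ¬A ∨ B.
  ¬((∃x F(x)) ∧ (¬(∃y ∀x (¬F(y) ∧ F(x))) ∨ ¬(∃w F(w)))) ∨ (∃p G(p,p))
Move each ¬ inward, flipping quantifiers it crosses:
  (∀x ¬F(x)) ∨ (∃y ∀x (¬F(y) ∧ F(x))) ∧ (∃w F(w)) ∨ (∃p G(p,p))
Rename bound variables to avoid capture: x↦z1.
  (∀x ¬F(x)) ∨ (∃y ∀z1 (¬F(y) ∧ F(z1))) ∧ (∃w F(w)) ∨ (∃p G(p,p))
Finally move all quantifiers to the prefix:
  ∀x ∃y ∀z1 ∃w ∃p (¬F(x) ∨ ¬F(y) ∧ F(z1) ∧ F(w) ∨ G(p,p))

∀x ∃y ∀z1 ∃w ∃p (¬F(x) ∨ ¬F(y) ∧ F(z1) ∧ F(w) ∨ G(p,p))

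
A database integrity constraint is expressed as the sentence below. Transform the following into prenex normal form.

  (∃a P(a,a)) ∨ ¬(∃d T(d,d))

Move each ¬ inward, flipping quantifiers it crosses:
  (∃a P(a,a)) ∨ (∀d ¬T(d,d))
All bound variables are already distinct, so no renaming is needed.
Extract every quantifier outward, since the variables are now distinct and don't occur free across branches:
  ∃a ∀d (P(a,a) ∨ ¬T(d,d))

∃a ∀d (P(a,a) ∨ ¬T(d,d))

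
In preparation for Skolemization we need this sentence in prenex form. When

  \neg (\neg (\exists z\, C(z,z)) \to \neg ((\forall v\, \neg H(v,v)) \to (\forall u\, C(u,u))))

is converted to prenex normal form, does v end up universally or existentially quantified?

existential

Rewrite implications/biconditionals: A → B as ¬A ∨ B.
  \neg (\neg \neg (\exists z\, C(z,z)) \lor \neg (\neg (\forall v\, \neg H(v,v)) \lor (\forall u\, C(u,u))))
Push ¬ through the quantifiers and connectives to reach negation normal form:
  (\forall z\, \neg C(z,z)) \land ((\exists v\, H(v,v)) \lor (\forall u\, C(u,u)))
All bound variables are already distinct, so no renaming is needed.
Extract every quantifier outward, since the variables are now distinct and don't occur free across branches:
  \forall z\, \exists v\, \forall u\, (\neg C(z,z) \land (H(v,v) \lor C(u,u)))
The quantifier \forall v sits under an odd number of negations (counting the antecedent side of each →), so it flips to \exists v.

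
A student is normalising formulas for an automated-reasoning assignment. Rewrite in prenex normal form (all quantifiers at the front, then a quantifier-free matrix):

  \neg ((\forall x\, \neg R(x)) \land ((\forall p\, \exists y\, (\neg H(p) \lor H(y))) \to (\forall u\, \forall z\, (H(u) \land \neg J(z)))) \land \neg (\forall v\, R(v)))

\exists x\, \forall p\, \exists y\, \exists u\, \exists z\, \forall v\, (R(x) \lor (\neg H(p) \lor H(y)) \land (\neg H(u) \lor J(z)) \lor R(v))

First replace A → B with ¬A ∨ B.
  \neg ((\forall x\, \neg R(x)) \land (\neg (\forall p\, \exists y\, (\neg H(p) \lor H(y))) \lor (\forall u\, \forall z\, (H(u) \land \neg J(z)))) \land \neg (\forall v\, R(v)))
Drive negations inward (¬∀x A ≡ ∃x ¬A, ¬∃x A ≡ ∀x ¬A, De Morgan for ∧/∨):
  (\exists x\, R(x)) \lor (\forall p\, \exists y\, (\neg H(p) \lor H(y))) \land (\exists u\, \exists z\, (\neg H(u) \lor J(z))) \lor (\forall v\, R(v))
All bound variables are already distinct, so no renaming is needed.
Finally move all quantifiers to the prefix:
  \exists x\, \forall p\, \exists y\, \exists u\, \exists z\, \forall v\, (R(x) \lor (\neg H(p) \lor H(y)) \land (\neg H(u) \lor J(z)) \lor R(v))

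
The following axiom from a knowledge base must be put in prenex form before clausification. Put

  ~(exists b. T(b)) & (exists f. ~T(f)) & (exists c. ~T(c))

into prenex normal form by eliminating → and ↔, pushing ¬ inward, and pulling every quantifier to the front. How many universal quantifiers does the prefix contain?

1

Drive negations inward (¬∀x A ≡ ∃x ¬A, ¬∃x A ≡ ∀x ¬A, De Morgan for ∧/∨):
  (forall b. ~T(b)) & (exists f. ~T(f)) & (exists c. ~T(c))
All bound variables are already distinct, so no renaming is needed.
Extract every quantifier outward, since the variables are now distinct and don't occur free across branches:
  forall b. exists f. exists c. (~T(b) & ~T(f) & ~T(c))
The prefix is forall b exists f exists c: 1 universal, 2 existential.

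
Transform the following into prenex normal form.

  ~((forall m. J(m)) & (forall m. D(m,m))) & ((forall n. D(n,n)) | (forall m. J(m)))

exists m. exists r. forall n. forall t. ((~J(m) | ~D(r,r)) & (D(n,n) | J(t)))

Push ¬ through the quantifiers and connectives to reach negation normal form:
  ((exists m. ~J(m)) | (exists m. ~D(m,m))) & ((forall n. D(n,n)) | (forall m. J(m)))
Rename bound variables to avoid capture: m↦r, m↦t.
  ((exists m. ~J(m)) | (exists r. ~D(r,r))) & ((forall n. D(n,n)) | (forall t. J(t)))
Pull the quantifiers to the front (each side's bound variable is not free in the other side):
  exists m. exists r. forall n. forall t. ((~J(m) | ~D(r,r)) & (D(n,n) | J(t)))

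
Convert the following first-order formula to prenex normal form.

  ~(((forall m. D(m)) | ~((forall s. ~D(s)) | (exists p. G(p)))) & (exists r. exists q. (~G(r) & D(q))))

Move each ¬ inward, flipping quantifiers it crosses:
  (exists m. ~D(m)) & ((forall s. ~D(s)) | (exists p. G(p))) | (forall r. forall q. (G(r) | ~D(q)))
All bound variables are already distinct, so no renaming is needed.
Extract every quantifier outward, since the variables are now distinct and don't occur free across branches:
  exists m. forall s. exists p. forall r. forall q. (~D(m) & (~D(s) | G(p)) | G(r) | ~D(q))

exists m. forall s. exists p. forall r. forall q. (~D(m) & (~D(s) | G(p)) | G(r) | ~D(q))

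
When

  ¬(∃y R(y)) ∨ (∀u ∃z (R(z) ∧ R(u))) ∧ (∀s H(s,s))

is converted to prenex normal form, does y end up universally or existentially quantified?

Drive negations inward (¬∀x A ≡ ∃x ¬A, ¬∃x A ≡ ∀x ¬A, De Morgan for ∧/∨):
  (∀y ¬R(y)) ∨ (∀u ∃z (R(z) ∧ R(u))) ∧ (∀s H(s,s))
All bound variables are already distinct, so no renaming is needed.
Extract every quantifier outward, since the variables are now distinct and don't occur free across branches:
  ∀y ∀u ∃z ∀s (¬R(y) ∨ R(z) ∧ R(u) ∧ H(s,s))
The quantifier ∃y sits under an odd number of negations, so it flips to ∀y.

universal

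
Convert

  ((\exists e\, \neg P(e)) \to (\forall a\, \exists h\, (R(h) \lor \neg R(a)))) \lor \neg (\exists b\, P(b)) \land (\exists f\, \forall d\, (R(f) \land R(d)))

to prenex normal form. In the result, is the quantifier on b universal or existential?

Rewrite implications/biconditionals: A → B as ¬A ∨ B.
  \neg (\exists e\, \neg P(e)) \lor (\forall a\, \exists h\, (R(h) \lor \neg R(a))) \lor \neg (\exists b\, P(b)) \land (\exists f\, \forall d\, (R(f) \land R(d)))
Drive negations inward (¬∀x A ≡ ∃x ¬A, ¬∃x A ≡ ∀x ¬A, De Morgan for ∧/∨):
  (\forall e\, P(e)) \lor (\forall a\, \exists h\, (R(h) \lor \neg R(a))) \lor (\forall b\, \neg P(b)) \land (\exists f\, \forall d\, (R(f) \land R(d)))
All bound variables are already distinct, so no renaming is needed.
Extract every quantifier outward, since the variables are now distinct and don't occur free across branches:
  \forall e\, \forall a\, \exists h\, \forall b\, \exists f\, \forall d\, (P(e) \lor R(h) \lor \neg R(a) \lor \neg P(b) \land R(f) \land R(d))
The quantifier \exists b sits under an odd number of negations (counting the antecedent side of each →), so it flips to \forall b.

universal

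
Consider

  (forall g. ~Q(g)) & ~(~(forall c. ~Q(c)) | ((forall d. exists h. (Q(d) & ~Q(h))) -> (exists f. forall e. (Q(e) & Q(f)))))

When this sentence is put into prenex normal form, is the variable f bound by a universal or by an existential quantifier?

universal

Eliminate → and ↔ using ¬ and ∨.
  (forall g. ~Q(g)) & ~(~(forall c. ~Q(c)) | ~(forall d. exists h. (Q(d) & ~Q(h))) | (exists f. forall e. (Q(e) & Q(f))))
Drive negations inward (¬∀x A ≡ ∃x ¬A, ¬∃x A ≡ ∀x ¬A, De Morgan for ∧/∨):
  (forall g. ~Q(g)) & (forall c. ~Q(c)) & (forall d. exists h. (Q(d) & ~Q(h))) & (forall f. exists e. (~Q(e) | ~Q(f)))
All bound variables are already distinct, so no renaming is needed.
Finally move all quantifiers to the prefix:
  forall g. forall c. forall d. exists h. forall f. exists e. (~Q(g) & ~Q(c) & Q(d) & ~Q(h) & (~Q(e) | ~Q(f)))
The quantifier exists f sits under an odd number of negations (counting the antecedent side of each →), so it flips to forall f.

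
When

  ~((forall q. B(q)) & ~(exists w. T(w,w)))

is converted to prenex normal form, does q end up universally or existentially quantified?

Drive negations inward (¬∀x A ≡ ∃x ¬A, ¬∃x A ≡ ∀x ¬A, De Morgan for ∧/∨):
  (exists q. ~B(q)) | (exists w. T(w,w))
Extract every quantifier outward, since the variables are now distinct and don't occur free across branches:
  exists q. exists w. (~B(q) | T(w,w))
The quantifier forall q sits under an odd number of negations, so it flips to exists q.

existential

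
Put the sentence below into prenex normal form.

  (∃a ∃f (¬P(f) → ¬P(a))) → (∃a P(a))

Eliminate → and ↔ using ¬ and ∨.
  ¬(∃a ∃f (¬¬P(f) ∨ ¬P(a))) ∨ (∃a P(a))
Drive negations inward (¬∀x A ≡ ∃x ¬A, ¬∃x A ≡ ∀x ¬A, De Morgan for ∧/∨):
  (∀a ∀f (¬P(f) ∧ P(a))) ∨ (∃a P(a))
Standardize variables apart so no two quantifiers bind the same name: a↦y1.
  (∀a ∀f (¬P(f) ∧ P(a))) ∨ (∃y1 P(y1))
Pull the quantifiers to the front (each side's bound variable is not free in the other side):
  ∀a ∀f ∃y1 (¬P(f) ∧ P(a) ∨ P(y1))

∀a ∀f ∃y1 (¬P(f) ∧ P(a) ∨ P(y1))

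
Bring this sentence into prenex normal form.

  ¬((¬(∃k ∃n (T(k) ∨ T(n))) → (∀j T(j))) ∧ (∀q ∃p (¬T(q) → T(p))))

Eliminate → and ↔ using ¬ and ∨.
  ¬((¬¬(∃k ∃n (T(k) ∨ T(n))) ∨ (∀j T(j))) ∧ (∀q ∃p (¬¬T(q) ∨ T(p))))
Drive negations inward (¬∀x A ≡ ∃x ¬A, ¬∃x A ≡ ∀x ¬A, De Morgan for ∧/∨):
  (∀k ∀n (¬T(k) ∧ ¬T(n))) ∧ (∃j ¬T(j)) ∨ (∃q ∀p (¬T(q) ∧ ¬T(p)))
Pull the quantifiers to the front (each side's bound variable is not free in the other side):
  ∀k ∀n ∃j ∃q ∀p (¬T(k) ∧ ¬T(n) ∧ ¬T(j) ∨ ¬T(q) ∧ ¬T(p))

∀k ∀n ∃j ∃q ∀p (¬T(k) ∧ ¬T(n) ∧ ¬T(j) ∨ ¬T(q) ∧ ¬T(p))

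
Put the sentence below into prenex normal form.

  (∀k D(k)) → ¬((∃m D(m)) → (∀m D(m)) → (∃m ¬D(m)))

∃k ∃m ∀y ∀r (¬D(k) ∨ D(m) ∧ D(y) ∧ D(r))

First replace A → B with ¬A ∨ B.
  ¬(∀k D(k)) ∨ ¬(¬(∃m D(m)) ∨ ¬(∀m D(m)) ∨ (∃m ¬D(m)))
Drive negations inward (¬∀x A ≡ ∃x ¬A, ¬∃x A ≡ ∀x ¬A, De Morgan for ∧/∨):
  (∃k ¬D(k)) ∨ (∃m D(m)) ∧ (∀m D(m)) ∧ (∀m D(m))
Standardize variables apart so no two quantifiers bind the same name: m↦y, m↦r.
  (∃k ¬D(k)) ∨ (∃m D(m)) ∧ (∀y D(y)) ∧ (∀r D(r))
Pull the quantifiers to the front (each side's bound variable is not free in the other side):
  ∃k ∃m ∀y ∀r (¬D(k) ∨ D(m) ∧ D(y) ∧ D(r))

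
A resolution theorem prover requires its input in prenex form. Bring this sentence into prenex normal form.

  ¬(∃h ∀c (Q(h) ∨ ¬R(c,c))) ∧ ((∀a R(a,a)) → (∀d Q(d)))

First replace A → B with ¬A ∨ B.
  ¬(∃h ∀c (Q(h) ∨ ¬R(c,c))) ∧ (¬(∀a R(a,a)) ∨ (∀d Q(d)))
Push ¬ through the quantifiers and connectives to reach negation normal form:
  (∀h ∃c (¬Q(h) ∧ R(c,c))) ∧ ((∃a ¬R(a,a)) ∨ (∀d Q(d)))
All bound variables are already distinct, so no renaming is needed.
Finally move all quantifiers to the prefix:
  ∀h ∃c ∃a ∀d (¬Q(h) ∧ R(c,c) ∧ (¬R(a,a) ∨ Q(d)))

∀h ∃c ∃a ∀d (¬Q(h) ∧ R(c,c) ∧ (¬R(a,a) ∨ Q(d)))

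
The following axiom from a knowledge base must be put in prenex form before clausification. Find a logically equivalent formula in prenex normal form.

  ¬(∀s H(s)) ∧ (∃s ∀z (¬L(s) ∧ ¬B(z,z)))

∃s ∃v1 ∀z (¬H(s) ∧ ¬L(v1) ∧ ¬B(z,z))

Drive negations inward (¬∀x A ≡ ∃x ¬A, ¬∃x A ≡ ∀x ¬A, De Morgan for ∧/∨):
  (∃s ¬H(s)) ∧ (∃s ∀z (¬L(s) ∧ ¬B(z,z)))
Standardize variables apart so no two quantifiers bind the same name: s↦v1.
  (∃s ¬H(s)) ∧ (∃v1 ∀z (¬L(v1) ∧ ¬B(z,z)))
Pull the quantifiers to the front (each side's bound variable is not free in the other side):
  ∃s ∃v1 ∀z (¬H(s) ∧ ¬L(v1) ∧ ¬B(z,z))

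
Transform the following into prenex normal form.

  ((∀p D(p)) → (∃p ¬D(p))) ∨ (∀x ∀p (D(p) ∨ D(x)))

∃p ∃v1 ∀x ∀b (¬D(p) ∨ ¬D(v1) ∨ D(b) ∨ D(x))

Eliminate → and ↔ using ¬ and ∨.
  ¬(∀p D(p)) ∨ (∃p ¬D(p)) ∨ (∀x ∀p (D(p) ∨ D(x)))
Move each ¬ inward, flipping quantifiers it crosses:
  (∃p ¬D(p)) ∨ (∃p ¬D(p)) ∨ (∀x ∀p (D(p) ∨ D(x)))
Standardize variables apart so no two quantifiers bind the same name: p↦v1, p↦b.
  (∃p ¬D(p)) ∨ (∃v1 ¬D(v1)) ∨ (∀x ∀b (D(b) ∨ D(x)))
Extract every quantifier outward, since the variables are now distinct and don't occur free across branches:
  ∃p ∃v1 ∀x ∀b (¬D(p) ∨ ¬D(v1) ∨ D(b) ∨ D(x))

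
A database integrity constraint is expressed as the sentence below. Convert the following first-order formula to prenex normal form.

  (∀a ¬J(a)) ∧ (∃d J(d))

∀a ∃d (¬J(a) ∧ J(d))

All bound variables are already distinct, so no renaming is needed.
Extract every quantifier outward, since the variables are now distinct and don't occur free across branches:
  ∀a ∃d (¬J(a) ∧ J(d))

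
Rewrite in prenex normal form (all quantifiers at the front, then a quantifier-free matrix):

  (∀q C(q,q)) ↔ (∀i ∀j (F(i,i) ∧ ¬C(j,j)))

First replace A → B with ¬A ∨ B; A ↔ B as (¬A ∨ B) ∧ (¬B ∨ A).
  (¬(∀q C(q,q)) ∨ (∀i ∀j (F(i,i) ∧ ¬C(j,j)))) ∧ (¬(∀i ∀j (F(i,i) ∧ ¬C(j,j))) ∨ (∀q C(q,q)))
Drive negations inward (¬∀x A ≡ ∃x ¬A, ¬∃x A ≡ ∀x ¬A, De Morgan for ∧/∨):
  ((∃q ¬C(q,q)) ∨ (∀i ∀j (F(i,i) ∧ ¬C(j,j)))) ∧ ((∃i ∃j (¬F(i,i) ∨ C(j,j))) ∨ (∀q C(q,q)))
Standardize variables apart so no two quantifiers bind the same name: i↦y1, j↦z1, q↦v.
  ((∃q ¬C(q,q)) ∨ (∀i ∀j (F(i,i) ∧ ¬C(j,j)))) ∧ ((∃y1 ∃z1 (¬F(y1,y1) ∨ C(z1,z1))) ∨ (∀v C(v,v)))
Extract every quantifier outward, since the variables are now distinct and don't occur free across branches:
  ∃q ∀i ∀j ∃y1 ∃z1 ∀v ((¬C(q,q) ∨ F(i,i) ∧ ¬C(j,j)) ∧ (¬F(y1,y1) ∨ C(z1,z1) ∨ C(v,v)))

∃q ∀i ∀j ∃y1 ∃z1 ∀v ((¬C(q,q) ∨ F(i,i) ∧ ¬C(j,j)) ∧ (¬F(y1,y1) ∨ C(z1,z1) ∨ C(v,v)))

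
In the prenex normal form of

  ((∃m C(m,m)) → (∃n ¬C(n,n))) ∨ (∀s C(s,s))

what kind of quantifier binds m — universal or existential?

universal

Rewrite implications/biconditionals: A → B as ¬A ∨ B.
  ¬(∃m C(m,m)) ∨ (∃n ¬C(n,n)) ∨ (∀s C(s,s))
Push ¬ through the quantifiers and connectives to reach negation normal form:
  (∀m ¬C(m,m)) ∨ (∃n ¬C(n,n)) ∨ (∀s C(s,s))
Extract every quantifier outward, since the variables are now distinct and don't occur free across branches:
  ∀m ∃n ∀s (¬C(m,m) ∨ ¬C(n,n) ∨ C(s,s))
The quantifier ∃m sits under an odd number of negations (counting the antecedent side of each →), so it flips to ∀m.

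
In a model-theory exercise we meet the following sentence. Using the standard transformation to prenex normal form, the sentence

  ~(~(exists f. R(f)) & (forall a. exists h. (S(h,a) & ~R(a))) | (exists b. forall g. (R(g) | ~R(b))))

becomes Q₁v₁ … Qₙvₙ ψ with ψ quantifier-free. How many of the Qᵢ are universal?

Drive negations inward (¬∀x A ≡ ∃x ¬A, ¬∃x A ≡ ∀x ¬A, De Morgan for ∧/∨):
  ((exists f. R(f)) | (exists a. forall h. (~S(h,a) | R(a)))) & (forall b. exists g. (~R(g) & R(b)))
All bound variables are already distinct, so no renaming is needed.
Extract every quantifier outward, since the variables are now distinct and don't occur free across branches:
  exists f. exists a. forall h. forall b. exists g. ((R(f) | ~S(h,a) | R(a)) & ~R(g) & R(b))
The prefix is exists f exists a forall h forall b exists g: 2 universal, 3 existential.

2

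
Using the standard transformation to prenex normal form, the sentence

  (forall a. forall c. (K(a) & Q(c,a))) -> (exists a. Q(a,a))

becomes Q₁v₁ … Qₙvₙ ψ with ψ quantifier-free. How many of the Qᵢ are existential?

3

Rewrite implications/biconditionals: A → B as ¬A ∨ B.
  ~(forall a. forall c. (K(a) & Q(c,a))) | (exists a. Q(a,a))
Drive negations inward (¬∀x A ≡ ∃x ¬A, ¬∃x A ≡ ∀x ¬A, De Morgan for ∧/∨):
  (exists a. exists c. (~K(a) | ~Q(c,a))) | (exists a. Q(a,a))
Give each quantifier a distinct variable: a↦y.
  (exists a. exists c. (~K(a) | ~Q(c,a))) | (exists y. Q(y,y))
Extract every quantifier outward, since the variables are now distinct and don't occur free across branches:
  exists a. exists c. exists y. (~K(a) | ~Q(c,a) | Q(y,y))
The prefix is exists a exists c exists y: 0 universal, 3 existential.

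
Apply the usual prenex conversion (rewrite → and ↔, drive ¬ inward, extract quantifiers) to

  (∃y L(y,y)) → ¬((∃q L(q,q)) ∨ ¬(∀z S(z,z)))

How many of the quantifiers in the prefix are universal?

Rewrite implications/biconditionals: A → B as ¬A ∨ B.
  ¬(∃y L(y,y)) ∨ ¬((∃q L(q,q)) ∨ ¬(∀z S(z,z)))
Move each ¬ inward, flipping quantifiers it crosses:
  (∀y ¬L(y,y)) ∨ (∀q ¬L(q,q)) ∧ (∀z S(z,z))
All bound variables are already distinct, so no renaming is needed.
Pull the quantifiers to the front (each side's bound variable is not free in the other side):
  ∀y ∀q ∀z (¬L(y,y) ∨ ¬L(q,q) ∧ S(z,z))
The prefix is ∀y ∀q ∀z: 3 universal, 0 existential.

3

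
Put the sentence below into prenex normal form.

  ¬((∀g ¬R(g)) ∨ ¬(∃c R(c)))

Drive negations inward (¬∀x A ≡ ∃x ¬A, ¬∃x A ≡ ∀x ¬A, De Morgan for ∧/∨):
  (∃g R(g)) ∧ (∃c R(c))
All bound variables are already distinct, so no renaming is needed.
Finally move all quantifiers to the prefix:
  ∃g ∃c (R(g) ∧ R(c))

∃g ∃c (R(g) ∧ R(c))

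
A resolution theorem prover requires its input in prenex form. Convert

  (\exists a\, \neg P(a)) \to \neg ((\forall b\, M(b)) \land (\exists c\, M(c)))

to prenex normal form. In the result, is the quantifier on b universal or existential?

existential

Eliminate → and ↔ using ¬ and ∨.
  \neg (\exists a\, \neg P(a)) \lor \neg ((\forall b\, M(b)) \land (\exists c\, M(c)))
Push ¬ through the quantifiers and connectives to reach negation normal form:
  (\forall a\, P(a)) \lor (\exists b\, \neg M(b)) \lor (\forall c\, \neg M(c))
All bound variables are already distinct, so no renaming is needed.
Pull the quantifiers to the front (each side's bound variable is not free in the other side):
  \forall a\, \exists b\, \forall c\, (P(a) \lor \neg M(b) \lor \neg M(c))
The quantifier \forall b sits under an odd number of negations (counting the antecedent side of each →), so it flips to \exists b.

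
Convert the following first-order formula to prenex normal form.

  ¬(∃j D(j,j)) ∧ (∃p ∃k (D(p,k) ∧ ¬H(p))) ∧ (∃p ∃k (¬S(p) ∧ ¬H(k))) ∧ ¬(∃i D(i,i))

Drive negations inward (¬∀x A ≡ ∃x ¬A, ¬∃x A ≡ ∀x ¬A, De Morgan for ∧/∨):
  (∀j ¬D(j,j)) ∧ (∃p ∃k (D(p,k) ∧ ¬H(p))) ∧ (∃p ∃k (¬S(p) ∧ ¬H(k))) ∧ (∀i ¬D(i,i))
Rename bound variables to avoid capture: p↦w, k↦s.
  (∀j ¬D(j,j)) ∧ (∃p ∃k (D(p,k) ∧ ¬H(p))) ∧ (∃w ∃s (¬S(w) ∧ ¬H(s))) ∧ (∀i ¬D(i,i))
Finally move all quantifiers to the prefix:
  ∀j ∃p ∃k ∃w ∃s ∀i (¬D(j,j) ∧ D(p,k) ∧ ¬H(p) ∧ ¬S(w) ∧ ¬H(s) ∧ ¬D(i,i))

∀j ∃p ∃k ∃w ∃s ∀i (¬D(j,j) ∧ D(p,k) ∧ ¬H(p) ∧ ¬S(w) ∧ ¬H(s) ∧ ¬D(i,i))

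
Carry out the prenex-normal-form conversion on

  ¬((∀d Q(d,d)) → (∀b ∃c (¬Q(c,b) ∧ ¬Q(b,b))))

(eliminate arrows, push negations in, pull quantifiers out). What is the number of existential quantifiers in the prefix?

Rewrite implications/biconditionals: A → B as ¬A ∨ B.
  ¬(¬(∀d Q(d,d)) ∨ (∀b ∃c (¬Q(c,b) ∧ ¬Q(b,b))))
Drive negations inward (¬∀x A ≡ ∃x ¬A, ¬∃x A ≡ ∀x ¬A, De Morgan for ∧/∨):
  (∀d Q(d,d)) ∧ (∃b ∀c (Q(c,b) ∨ Q(b,b)))
All bound variables are already distinct, so no renaming is needed.
Finally move all quantifiers to the prefix:
  ∀d ∃b ∀c (Q(d,d) ∧ (Q(c,b) ∨ Q(b,b)))
The prefix is ∀d ∃b ∀c: 2 universal, 1 existential.

1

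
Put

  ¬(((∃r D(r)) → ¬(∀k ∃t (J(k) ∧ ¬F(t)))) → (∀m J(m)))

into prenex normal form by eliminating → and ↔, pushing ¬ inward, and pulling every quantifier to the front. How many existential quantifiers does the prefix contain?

Rewrite implications/biconditionals: A → B as ¬A ∨ B.
  ¬(¬(¬(∃r D(r)) ∨ ¬(∀k ∃t (J(k) ∧ ¬F(t)))) ∨ (∀m J(m)))
Drive negations inward (¬∀x A ≡ ∃x ¬A, ¬∃x A ≡ ∀x ¬A, De Morgan for ∧/∨):
  ((∀r ¬D(r)) ∨ (∃k ∀t (¬J(k) ∨ F(t)))) ∧ (∃m ¬J(m))
All bound variables are already distinct, so no renaming is needed.
Finally move all quantifiers to the prefix:
  ∀r ∃k ∀t ∃m ((¬D(r) ∨ ¬J(k) ∨ F(t)) ∧ ¬J(m))
The prefix is ∀r ∃k ∀t ∃m: 2 universal, 2 existential.

2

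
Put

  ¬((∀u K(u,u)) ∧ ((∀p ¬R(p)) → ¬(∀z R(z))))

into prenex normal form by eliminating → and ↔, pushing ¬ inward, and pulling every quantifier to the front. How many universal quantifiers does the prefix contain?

First replace A → B with ¬A ∨ B.
  ¬((∀u K(u,u)) ∧ (¬(∀p ¬R(p)) ∨ ¬(∀z R(z))))
Push ¬ through the quantifiers and connectives to reach negation normal form:
  (∃u ¬K(u,u)) ∨ (∀p ¬R(p)) ∧ (∀z R(z))
Pull the quantifiers to the front (each side's bound variable is not free in the other side):
  ∃u ∀p ∀z (¬K(u,u) ∨ ¬R(p) ∧ R(z))
The prefix is ∃u ∀p ∀z: 2 universal, 1 existential.

2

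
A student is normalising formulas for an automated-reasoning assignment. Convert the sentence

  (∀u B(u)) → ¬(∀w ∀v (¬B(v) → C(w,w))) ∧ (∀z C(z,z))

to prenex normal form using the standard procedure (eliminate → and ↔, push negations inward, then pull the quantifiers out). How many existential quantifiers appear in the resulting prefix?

3

Rewrite implications/biconditionals: A → B as ¬A ∨ B.
  ¬(∀u B(u)) ∨ ¬(∀w ∀v (¬¬B(v) ∨ C(w,w))) ∧ (∀z C(z,z))
Push ¬ through the quantifiers and connectives to reach negation normal form:
  (∃u ¬B(u)) ∨ (∃w ∃v (¬B(v) ∧ ¬C(w,w))) ∧ (∀z C(z,z))
All bound variables are already distinct, so no renaming is needed.
Finally move all quantifiers to the prefix:
  ∃u ∃w ∃v ∀z (¬B(u) ∨ ¬B(v) ∧ ¬C(w,w) ∧ C(z,z))
The prefix is ∃u ∃w ∃v ∀z: 1 universal, 3 existential.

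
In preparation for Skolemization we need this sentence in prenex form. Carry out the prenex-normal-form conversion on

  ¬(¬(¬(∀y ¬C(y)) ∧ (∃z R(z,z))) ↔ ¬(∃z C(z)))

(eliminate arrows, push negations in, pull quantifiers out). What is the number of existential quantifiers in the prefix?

First replace A → B with ¬A ∨ B; A ↔ B as (¬A ∨ B) ∧ (¬B ∨ A).
  ¬((¬¬(¬(∀y ¬C(y)) ∧ (∃z R(z,z))) ∨ ¬(∃z C(z))) ∧ (¬¬(∃z C(z)) ∨ ¬(¬(∀y ¬C(y)) ∧ (∃z R(z,z)))))
Move each ¬ inward, flipping quantifiers it crosses:
  ((∀y ¬C(y)) ∨ (∀z ¬R(z,z))) ∧ (∃z C(z)) ∨ (∀z ¬C(z)) ∧ (∃y C(y)) ∧ (∃z R(z,z))
Rename bound variables to avoid capture: z↦x, z↦u1, y↦w1, z↦q.
  ((∀y ¬C(y)) ∨ (∀z ¬R(z,z))) ∧ (∃x C(x)) ∨ (∀u1 ¬C(u1)) ∧ (∃w1 C(w1)) ∧ (∃q R(q,q))
Extract every quantifier outward, since the variables are now distinct and don't occur free across branches:
  ∀y ∀z ∃x ∀u1 ∃w1 ∃q ((¬C(y) ∨ ¬R(z,z)) ∧ C(x) ∨ ¬C(u1) ∧ C(w1) ∧ R(q,q))
The prefix is ∀y ∀z ∃x ∀u1 ∃w1 ∃q: 3 universal, 3 existential.

3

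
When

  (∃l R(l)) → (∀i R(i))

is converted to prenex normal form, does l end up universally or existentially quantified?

Eliminate → and ↔ using ¬ and ∨.
  ¬(∃l R(l)) ∨ (∀i R(i))
Drive negations inward (¬∀x A ≡ ∃x ¬A, ¬∃x A ≡ ∀x ¬A, De Morgan for ∧/∨):
  (∀l ¬R(l)) ∨ (∀i R(i))
Pull the quantifiers to the front (each side's bound variable is not free in the other side):
  ∀l ∀i (¬R(l) ∨ R(i))
The quantifier ∃l sits under an odd number of negations (counting the antecedent side of each →), so it flips to ∀l.

universal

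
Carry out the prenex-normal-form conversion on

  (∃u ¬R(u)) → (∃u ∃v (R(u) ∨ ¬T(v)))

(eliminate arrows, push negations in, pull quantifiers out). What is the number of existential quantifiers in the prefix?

2

Rewrite implications/biconditionals: A → B as ¬A ∨ B.
  ¬(∃u ¬R(u)) ∨ (∃u ∃v (R(u) ∨ ¬T(v)))
Drive negations inward (¬∀x A ≡ ∃x ¬A, ¬∃x A ≡ ∀x ¬A, De Morgan for ∧/∨):
  (∀u R(u)) ∨ (∃u ∃v (R(u) ∨ ¬T(v)))
Give each quantifier a distinct variable: u↦x.
  (∀u R(u)) ∨ (∃x ∃v (R(x) ∨ ¬T(v)))
Finally move all quantifiers to the prefix:
  ∀u ∃x ∃v (R(u) ∨ R(x) ∨ ¬T(v))
The prefix is ∀u ∃x ∃v: 1 universal, 2 existential.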